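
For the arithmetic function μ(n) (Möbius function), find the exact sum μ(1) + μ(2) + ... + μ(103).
Σ_{n ≤ 103} μ(n) = -2

Compute μ(n) for each 1 ≤ n ≤ 103: μ(1) = 1, μ(2) = -1, μ(3) = -1, μ(4) = 0, μ(5) = -1, μ(6) = 1, μ(7) = -1, μ(8) = 0, μ(9) = 0, μ(10) = 1, μ(11) = -1, μ(12) = 0, μ(13) = -1, μ(14) = 1, μ(15) = 1, μ(16) = 0, μ(17) = -1, μ(18) = 0, μ(19) = -1, μ(20) = 0, μ(21) = 1, μ(22) = 1, μ(23) = -1, μ(24) = 0, μ(25) = 0, μ(26) = 1, μ(27) = 0, μ(28) = 0, μ(29) = -1, μ(30) = -1, μ(31) = -1, μ(32) = 0, μ(33) = 1, μ(34) = 1, μ(35) = 1, μ(36) = 0, μ(37) = -1, μ(38) = 1, μ(39) = 1, μ(40) = 0, μ(41) = -1, μ(42) = -1, μ(43) = -1, μ(44) = 0, μ(45) = 0, μ(46) = 1, μ(47) = -1, μ(48) = 0, μ(49) = 0, μ(50) = 0, μ(51) = 1, μ(52) = 0, μ(53) = -1, μ(54) = 0, μ(55) = 1, μ(56) = 0, μ(57) = 1, μ(58) = 1, μ(59) = -1, μ(60) = 0, μ(61) = -1, μ(62) = 1, μ(63) = 0, μ(64) = 0, μ(65) = 1, μ(66) = -1, μ(67) = -1, μ(68) = 0, μ(69) = 1, μ(70) = -1, μ(71) = -1, μ(72) = 0, μ(73) = -1, μ(74) = 1, μ(75) = 0, μ(76) = 0, μ(77) = 1, μ(78) = -1, μ(79) = -1, μ(80) = 0, μ(81) = 0, μ(82) = 1, μ(83) = -1, μ(84) = 0, μ(85) = 1, μ(86) = 1, μ(87) = 1, μ(88) = 0, μ(89) = -1, μ(90) = 0, μ(91) = 1, μ(92) = 0, μ(93) = 1, μ(94) = 1, μ(95) = 1, μ(96) = 0, μ(97) = -1, μ(98) = 0, μ(99) = 0, μ(100) = 0, μ(101) = -1, μ(102) = -1, μ(103) = -1. Summing all 103 values: -2. (Mertens function M(x) = Σ_{n ≤ x} μ(n); on average M(x) should be small (PNT ⟺ M(x) = o(x)).)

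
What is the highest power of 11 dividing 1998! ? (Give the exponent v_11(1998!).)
v_11(1998!) = 198

Legendre's formula: v_p(n!) = Σ_{k ≥ 1} ⌊n / p^k⌋. For p = 11, n = 1998, the terms are:
  ⌊1998/11^1⌋ = ⌊1998/11⌋ = 181
  ⌊1998/11^2⌋ = ⌊1998/121⌋ = 16
  ⌊1998/11^3⌋ = ⌊1998/1331⌋ = 1
(the next term ⌊1998/11^4⌋ = 0, terminating the sum). Summing: v_11(1998!) = 181 + 16 + 1 = 198.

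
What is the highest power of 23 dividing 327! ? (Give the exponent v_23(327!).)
v_23(327!) = 14

Legendre's formula: v_p(n!) = Σ_{k ≥ 1} ⌊n / p^k⌋. For p = 23, n = 327, the terms are:
  ⌊327/23^1⌋ = ⌊327/23⌋ = 14
(the next term ⌊327/23^2⌋ = 0, terminating the sum). Summing: v_23(327!) = 14 = 14.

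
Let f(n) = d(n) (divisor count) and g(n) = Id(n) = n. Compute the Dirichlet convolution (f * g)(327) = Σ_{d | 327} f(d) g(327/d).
(d * Id)(327) = 555

Divisors of 327: [1, 3, 109, 327]. For each d | 327:
  d = 1: d(1) · Id(327/1) = 1 · 327 = 327
  d = 3: d(3) · Id(327/3) = 2 · 109 = 218
  d = 109: d(109) · Id(327/109) = 2 · 3 = 6
  d = 327: d(327) · Id(327/327) = 4 · 1 = 4
Summing: (d * Id)(327) = 327 + 218 + 6 + 4 = 555.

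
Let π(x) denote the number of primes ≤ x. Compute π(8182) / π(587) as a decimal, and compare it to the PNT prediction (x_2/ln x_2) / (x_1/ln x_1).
π(8182)/π(587) = 1027/107 ≈ 9.5981;  PNT prediction ≈ 9.8626.

π(587) = 107 and π(8182) = 1027, so π(8182)/π(587) ≈ 9.5981. The PNT-predicted ratio is (8182/ln(8182)) / (587/ln(587)) ≈ 9.8626. The two agree to within a few percent, as expected.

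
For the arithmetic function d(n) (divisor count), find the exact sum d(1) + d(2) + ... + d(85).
Σ_{n ≤ 85} d(n) = 395

Compute d(n) for each 1 ≤ n ≤ 85: d(1) = 1, d(2) = 2, d(3) = 2, d(4) = 3, d(5) = 2, d(6) = 4, d(7) = 2, d(8) = 4, d(9) = 3, d(10) = 4, d(11) = 2, d(12) = 6, d(13) = 2, d(14) = 4, d(15) = 4, d(16) = 5, d(17) = 2, d(18) = 6, d(19) = 2, d(20) = 6, d(21) = 4, d(22) = 4, d(23) = 2, d(24) = 8, d(25) = 3, d(26) = 4, d(27) = 4, d(28) = 6, d(29) = 2, d(30) = 8, d(31) = 2, d(32) = 6, d(33) = 4, d(34) = 4, d(35) = 4, d(36) = 9, d(37) = 2, d(38) = 4, d(39) = 4, d(40) = 8, d(41) = 2, d(42) = 8, d(43) = 2, d(44) = 6, d(45) = 6, d(46) = 4, d(47) = 2, d(48) = 10, d(49) = 3, d(50) = 6, d(51) = 4, d(52) = 6, d(53) = 2, d(54) = 8, d(55) = 4, d(56) = 8, d(57) = 4, d(58) = 4, d(59) = 2, d(60) = 12, d(61) = 2, d(62) = 4, d(63) = 6, d(64) = 7, d(65) = 4, d(66) = 8, d(67) = 2, d(68) = 6, d(69) = 4, d(70) = 8, d(71) = 2, d(72) = 12, d(73) = 2, d(74) = 4, d(75) = 6, d(76) = 6, d(77) = 4, d(78) = 8, d(79) = 2, d(80) = 10, d(81) = 5, d(82) = 4, d(83) = 2, d(84) = 12, d(85) = 4. Summing all 85 values: 395. (Dirichlet's divisor formula: Σ_{n ≤ x} d(n) = x ln(x) + (2γ − 1) x + O(√x). For x = 85, the asymptotic estimate is ≈ 390.75.)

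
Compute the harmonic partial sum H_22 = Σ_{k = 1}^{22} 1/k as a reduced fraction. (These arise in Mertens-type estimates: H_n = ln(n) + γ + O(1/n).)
H_22 = 19093197/5173168

Direct summation: H_22 = 1 + 1/2 + ... + 1/22. The least common denominator is lcm(1, ..., 22) = 232792560; over this denominator the numerator is 232792560 + 116396280 + 77597520 + 58198140 + 46558512 + 38798760 + 33256080 + 29099070 + 25865840 + 23279256 + 21162960 + 19399380 + 17907120 + 16628040 + 15519504 + 14549535 + 13693680 + 12932920 + 12252240 + 11639628 + 11085360 + 10581480 = 859193865, so H_22 = 859193865/232792560; reducing by gcd(859193865, 232792560) = 45 gives 19093197/5173168 ≈ 3.69081. (The PNT-adjacent estimate ln(22) + γ ≈ 3.66826 matches within O(1/n).)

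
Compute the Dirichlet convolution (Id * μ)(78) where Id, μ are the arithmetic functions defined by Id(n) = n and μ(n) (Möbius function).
(Id * μ)(78) = 24

Divisors of 78: [1, 2, 3, 6, 13, 26, 39, 78]. For each d | 78:
  d = 1: Id(1) · μ(78/1) = 1 · -1 = -1
  d = 2: Id(2) · μ(78/2) = 2 · 1 = 2
  d = 3: Id(3) · μ(78/3) = 3 · 1 = 3
  d = 6: Id(6) · μ(78/6) = 6 · -1 = -6
  d = 13: Id(13) · μ(78/13) = 13 · 1 = 13
  d = 26: Id(26) · μ(78/26) = 26 · -1 = -26
  d = 39: Id(39) · μ(78/39) = 39 · -1 = -39
  d = 78: Id(78) · μ(78/78) = 78 · 1 = 78
Summing: (Id * μ)(78) = -1 + 2 + 3 + -6 + 13 + -26 + -39 + 78 = 24.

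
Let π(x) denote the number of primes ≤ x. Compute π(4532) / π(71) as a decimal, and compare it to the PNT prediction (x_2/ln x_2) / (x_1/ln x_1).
π(4532)/π(71) = 615/20 ≈ 30.7500;  PNT prediction ≈ 32.3190.

π(71) = 20 and π(4532) = 615, so π(4532)/π(71) ≈ 30.7500. The PNT-predicted ratio is (4532/ln(4532)) / (71/ln(71)) ≈ 32.3190. The two agree to within a few percent, as expected.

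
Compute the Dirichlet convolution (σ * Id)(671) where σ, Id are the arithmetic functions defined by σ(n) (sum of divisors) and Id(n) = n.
(σ * Id)(671) = 2829

Divisors of 671: [1, 11, 61, 671]. For each d | 671:
  d = 1: σ(1) · Id(671/1) = 1 · 671 = 671
  d = 11: σ(11) · Id(671/11) = 12 · 61 = 732
  d = 61: σ(61) · Id(671/61) = 62 · 11 = 682
  d = 671: σ(671) · Id(671/671) = 744 · 1 = 744
Summing: (σ * Id)(671) = 671 + 732 + 682 + 744 = 2829.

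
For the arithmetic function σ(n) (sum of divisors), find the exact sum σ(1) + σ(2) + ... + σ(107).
Σ_{n ≤ 107} σ(n) = 9393

Compute σ(n) for each 1 ≤ n ≤ 107: σ(1) = 1, σ(2) = 3, σ(3) = 4, σ(4) = 7, σ(5) = 6, σ(6) = 12, σ(7) = 8, σ(8) = 15, σ(9) = 13, σ(10) = 18, σ(11) = 12, σ(12) = 28, σ(13) = 14, σ(14) = 24, σ(15) = 24, σ(16) = 31, σ(17) = 18, σ(18) = 39, σ(19) = 20, σ(20) = 42, σ(21) = 32, σ(22) = 36, σ(23) = 24, σ(24) = 60, σ(25) = 31, σ(26) = 42, σ(27) = 40, σ(28) = 56, σ(29) = 30, σ(30) = 72, σ(31) = 32, σ(32) = 63, σ(33) = 48, σ(34) = 54, σ(35) = 48, σ(36) = 91, σ(37) = 38, σ(38) = 60, σ(39) = 56, σ(40) = 90, σ(41) = 42, σ(42) = 96, σ(43) = 44, σ(44) = 84, σ(45) = 78, σ(46) = 72, σ(47) = 48, σ(48) = 124, σ(49) = 57, σ(50) = 93, σ(51) = 72, σ(52) = 98, σ(53) = 54, σ(54) = 120, σ(55) = 72, σ(56) = 120, σ(57) = 80, σ(58) = 90, σ(59) = 60, σ(60) = 168, σ(61) = 62, σ(62) = 96, σ(63) = 104, σ(64) = 127, σ(65) = 84, σ(66) = 144, σ(67) = 68, σ(68) = 126, σ(69) = 96, σ(70) = 144, σ(71) = 72, σ(72) = 195, σ(73) = 74, σ(74) = 114, σ(75) = 124, σ(76) = 140, σ(77) = 96, σ(78) = 168, σ(79) = 80, σ(80) = 186, σ(81) = 121, σ(82) = 126, σ(83) = 84, σ(84) = 224, σ(85) = 108, σ(86) = 132, σ(87) = 120, σ(88) = 180, σ(89) = 90, σ(90) = 234, σ(91) = 112, σ(92) = 168, σ(93) = 128, σ(94) = 144, σ(95) = 120, σ(96) = 252, σ(97) = 98, σ(98) = 171, σ(99) = 156, σ(100) = 217, σ(101) = 102, σ(102) = 216, σ(103) = 104, σ(104) = 210, σ(105) = 192, σ(106) = 162, σ(107) = 108. Summing all 107 values: 9393. (Average order: Σ_{n ≤ x} σ(n) ~ (π²/12) x². For x = 107, (π²/12)·107² ≈ 9416.43.)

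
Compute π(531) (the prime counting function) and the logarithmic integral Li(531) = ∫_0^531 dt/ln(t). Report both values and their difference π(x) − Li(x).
π(531) = 99;  Li(531) ≈ 106.76;  π(x) − Li(x) ≈ -7.76.

Direct count of primes ≤ 531 gives π(531) = 99. Numerical evaluation of the logarithmic integral gives Li(531) ≈ 106.76. The difference π(x) − Li(x) ≈ -7.76 is typically negative for small/moderate x (Li(x) overestimates), though Littlewood's theorem shows this sign changes infinitely often.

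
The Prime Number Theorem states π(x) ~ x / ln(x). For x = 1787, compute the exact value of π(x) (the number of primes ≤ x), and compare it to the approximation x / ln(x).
π(1787) = 277;  x/ln(x) ≈ 238.64;  relative error ≈ 13.85%.

Directly count primes up to 1787: π(1787) = 277. The PNT approximation gives 1787/ln(1787) ≈ 1787/7.48829 ≈ 238.64. Relative error (π(x) − x/ln(x)) / π(x) ≈ 13.85%; the approximation is known to undercount slightly (Li(x) is a better estimate).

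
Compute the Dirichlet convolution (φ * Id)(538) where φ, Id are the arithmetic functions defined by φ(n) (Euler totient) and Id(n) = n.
(φ * Id)(538) = 1611

Divisors of 538: [1, 2, 269, 538]. For each d | 538:
  d = 1: φ(1) · Id(538/1) = 1 · 538 = 538
  d = 2: φ(2) · Id(538/2) = 1 · 269 = 269
  d = 269: φ(269) · Id(538/269) = 268 · 2 = 536
  d = 538: φ(538) · Id(538/538) = 268 · 1 = 268
Summing: (φ * Id)(538) = 538 + 269 + 536 + 268 = 1611.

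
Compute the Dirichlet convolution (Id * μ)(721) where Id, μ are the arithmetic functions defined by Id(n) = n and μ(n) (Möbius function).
(Id * μ)(721) = 612

Divisors of 721: [1, 7, 103, 721]. For each d | 721:
  d = 1: Id(1) · μ(721/1) = 1 · 1 = 1
  d = 7: Id(7) · μ(721/7) = 7 · -1 = -7
  d = 103: Id(103) · μ(721/103) = 103 · -1 = -103
  d = 721: Id(721) · μ(721/721) = 721 · 1 = 721
Summing: (Id * μ)(721) = 1 + -7 + -103 + 721 = 612.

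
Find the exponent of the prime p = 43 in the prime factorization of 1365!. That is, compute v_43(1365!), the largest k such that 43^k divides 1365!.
v_43(1365!) = 31

Legendre's formula: v_p(n!) = Σ_{k ≥ 1} ⌊n / p^k⌋. For p = 43, n = 1365, the terms are:
  ⌊1365/43^1⌋ = ⌊1365/43⌋ = 31
(the next term ⌊1365/43^2⌋ = 0, terminating the sum). Summing: v_43(1365!) = 31 = 31.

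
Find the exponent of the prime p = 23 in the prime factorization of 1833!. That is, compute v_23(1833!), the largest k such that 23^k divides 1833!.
v_23(1833!) = 82

Legendre's formula: v_p(n!) = Σ_{k ≥ 1} ⌊n / p^k⌋. For p = 23, n = 1833, the terms are:
  ⌊1833/23^1⌋ = ⌊1833/23⌋ = 79
  ⌊1833/23^2⌋ = ⌊1833/529⌋ = 3
(the next term ⌊1833/23^3⌋ = 0, terminating the sum). Summing: v_23(1833!) = 79 + 3 = 82.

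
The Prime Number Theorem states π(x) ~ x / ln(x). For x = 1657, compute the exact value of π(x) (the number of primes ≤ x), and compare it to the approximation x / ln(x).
π(1657) = 260;  x/ln(x) ≈ 223.53;  relative error ≈ 14.03%.

Directly count primes up to 1657: π(1657) = 260. The PNT approximation gives 1657/ln(1657) ≈ 1657/7.41276 ≈ 223.53. Relative error (π(x) − x/ln(x)) / π(x) ≈ 14.03%; the approximation is known to undercount slightly (Li(x) is a better estimate).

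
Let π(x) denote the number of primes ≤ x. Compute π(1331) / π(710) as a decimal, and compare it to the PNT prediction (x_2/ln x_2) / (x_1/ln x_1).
π(1331)/π(710) = 217/127 ≈ 1.7087;  PNT prediction ≈ 1.7109.

π(710) = 127 and π(1331) = 217, so π(1331)/π(710) ≈ 1.7087. The PNT-predicted ratio is (1331/ln(1331)) / (710/ln(710)) ≈ 1.7109. The two agree to within a few percent, as expected.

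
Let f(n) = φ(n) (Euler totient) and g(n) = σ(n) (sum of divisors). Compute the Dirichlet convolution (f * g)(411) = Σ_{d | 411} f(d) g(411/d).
(φ * σ)(411) = 1644

Divisors of 411: [1, 3, 137, 411]. For each d | 411:
  d = 1: φ(1) · σ(411/1) = 1 · 552 = 552
  d = 3: φ(3) · σ(411/3) = 2 · 138 = 276
  d = 137: φ(137) · σ(411/137) = 136 · 4 = 544
  d = 411: φ(411) · σ(411/411) = 272 · 1 = 272
Summing: (φ * σ)(411) = 552 + 276 + 544 + 272 = 1644.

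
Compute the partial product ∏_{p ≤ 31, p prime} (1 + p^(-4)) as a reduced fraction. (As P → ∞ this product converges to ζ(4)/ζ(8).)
∏ = 377183486665353545574471751056805902016576/349915921480385530721123181536044923530625

The primes p ≤ 31 are [2, 3, 5, 7, 11, 13, 17, 19, 23, 29, 31]. For each, (1 + 1/p^4) = (p^4 + 1)/p^4. Multiplying these fractions over p ∈ [2, 3, 5, 7, 11, 13, 17, 19, 23, 29, 31] gives 377183486665353545574471751056805902016576/349915921480385530721123181536044923530625. (In the limit P → ∞ this tends to ζ(4)/ζ(8).)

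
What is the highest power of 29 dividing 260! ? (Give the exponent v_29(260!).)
v_29(260!) = 8

Legendre's formula: v_p(n!) = Σ_{k ≥ 1} ⌊n / p^k⌋. For p = 29, n = 260, the terms are:
  ⌊260/29^1⌋ = ⌊260/29⌋ = 8
(the next term ⌊260/29^2⌋ = 0, terminating the sum). Summing: v_29(260!) = 8 = 8.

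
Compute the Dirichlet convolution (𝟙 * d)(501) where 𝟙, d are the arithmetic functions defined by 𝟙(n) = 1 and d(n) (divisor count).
(𝟙 * d)(501) = 9

Divisors of 501: [1, 3, 167, 501]. For each d | 501:
  d = 1: 𝟙(1) · d(501/1) = 1 · 4 = 4
  d = 3: 𝟙(3) · d(501/3) = 1 · 2 = 2
  d = 167: 𝟙(167) · d(501/167) = 1 · 2 = 2
  d = 501: 𝟙(501) · d(501/501) = 1 · 1 = 1
Summing: (𝟙 * d)(501) = 4 + 2 + 2 + 1 = 9.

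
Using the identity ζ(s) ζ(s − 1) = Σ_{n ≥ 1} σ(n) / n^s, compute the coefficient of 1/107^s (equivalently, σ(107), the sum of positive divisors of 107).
σ(107) = 108

In the product (Σ m^0/m^s)(Σ k / k^s) = Σ (Σ_{d | n} d) / n^s, the coefficient of 1/n^s is σ(n) = Σ_{d | n} d. For n = 107, divisors are [1, 107]; summing: σ(107) = 108.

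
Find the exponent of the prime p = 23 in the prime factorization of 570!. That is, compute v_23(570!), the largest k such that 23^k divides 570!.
v_23(570!) = 25

Legendre's formula: v_p(n!) = Σ_{k ≥ 1} ⌊n / p^k⌋. For p = 23, n = 570, the terms are:
  ⌊570/23^1⌋ = ⌊570/23⌋ = 24
  ⌊570/23^2⌋ = ⌊570/529⌋ = 1
(the next term ⌊570/23^3⌋ = 0, terminating the sum). Summing: v_23(570!) = 24 + 1 = 25.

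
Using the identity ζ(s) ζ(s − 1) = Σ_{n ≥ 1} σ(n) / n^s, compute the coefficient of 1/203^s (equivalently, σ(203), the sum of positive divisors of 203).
σ(203) = 240

In the product (Σ m^0/m^s)(Σ k / k^s) = Σ (Σ_{d | n} d) / n^s, the coefficient of 1/n^s is σ(n) = Σ_{d | n} d. For n = 203, divisors are [1, 7, 29, 203]; summing: σ(203) = 240.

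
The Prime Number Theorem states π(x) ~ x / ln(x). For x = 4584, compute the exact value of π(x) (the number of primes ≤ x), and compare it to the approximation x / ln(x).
π(4584) = 620;  x/ln(x) ≈ 543.75;  relative error ≈ 12.30%.

Directly count primes up to 4584: π(4584) = 620. The PNT approximation gives 4584/ln(4584) ≈ 4584/8.43033 ≈ 543.75. Relative error (π(x) − x/ln(x)) / π(x) ≈ 12.30%; the approximation is known to undercount slightly (Li(x) is a better estimate).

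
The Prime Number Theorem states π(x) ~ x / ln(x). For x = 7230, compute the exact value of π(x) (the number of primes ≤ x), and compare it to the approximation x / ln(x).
π(7230) = 924;  x/ln(x) ≈ 813.64;  relative error ≈ 11.94%.

Directly count primes up to 7230: π(7230) = 924. The PNT approximation gives 7230/ln(7230) ≈ 7230/8.88599 ≈ 813.64. Relative error (π(x) − x/ln(x)) / π(x) ≈ 11.94%; the approximation is known to undercount slightly (Li(x) is a better estimate).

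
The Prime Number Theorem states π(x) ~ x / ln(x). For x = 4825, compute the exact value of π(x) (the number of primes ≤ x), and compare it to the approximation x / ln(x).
π(4825) = 649;  x/ln(x) ≈ 568.88;  relative error ≈ 12.35%.

Directly count primes up to 4825: π(4825) = 649. The PNT approximation gives 4825/ln(4825) ≈ 4825/8.48157 ≈ 568.88. Relative error (π(x) − x/ln(x)) / π(x) ≈ 12.35%; the approximation is known to undercount slightly (Li(x) is a better estimate).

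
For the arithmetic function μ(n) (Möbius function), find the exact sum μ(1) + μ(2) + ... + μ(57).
Σ_{n ≤ 57} μ(n) = -1

Compute μ(n) for each 1 ≤ n ≤ 57: μ(1) = 1, μ(2) = -1, μ(3) = -1, μ(4) = 0, μ(5) = -1, μ(6) = 1, μ(7) = -1, μ(8) = 0, μ(9) = 0, μ(10) = 1, μ(11) = -1, μ(12) = 0, μ(13) = -1, μ(14) = 1, μ(15) = 1, μ(16) = 0, μ(17) = -1, μ(18) = 0, μ(19) = -1, μ(20) = 0, μ(21) = 1, μ(22) = 1, μ(23) = -1, μ(24) = 0, μ(25) = 0, μ(26) = 1, μ(27) = 0, μ(28) = 0, μ(29) = -1, μ(30) = -1, μ(31) = -1, μ(32) = 0, μ(33) = 1, μ(34) = 1, μ(35) = 1, μ(36) = 0, μ(37) = -1, μ(38) = 1, μ(39) = 1, μ(40) = 0, μ(41) = -1, μ(42) = -1, μ(43) = -1, μ(44) = 0, μ(45) = 0, μ(46) = 1, μ(47) = -1, μ(48) = 0, μ(49) = 0, μ(50) = 0, μ(51) = 1, μ(52) = 0, μ(53) = -1, μ(54) = 0, μ(55) = 1, μ(56) = 0, μ(57) = 1. Summing all 57 values: -1. (Mertens function M(x) = Σ_{n ≤ x} μ(n); on average M(x) should be small (PNT ⟺ M(x) = o(x)).)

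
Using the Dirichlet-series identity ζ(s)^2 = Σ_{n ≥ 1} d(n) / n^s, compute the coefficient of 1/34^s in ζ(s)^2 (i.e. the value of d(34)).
d(34) = 4

ζ(s)^2 = (Σ 1/m^s)(Σ 1/k^s). The coefficient of 1/n^s in the product is the number of ordered pairs (m, k) with mk = n, which equals d(n). For n = 34, divisors are [1, 2, 17, 34], so d(34) = 4.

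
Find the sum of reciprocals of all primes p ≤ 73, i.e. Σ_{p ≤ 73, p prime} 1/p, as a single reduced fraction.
Σ 1/p = 71544353681891529224514036059/40729680599249024150621323470

π(73) = 21, so the primes ≤ 73 are [2, 3, 5, 7, 11, 13, 17, 19, 23, 29, 31, 37, 41, 43, 47, 53, 59, 61, 67, 71, 73]. Summing 1/p over these primes: 71544353681891529224514036059/40729680599249024150621323470 ≈ 1.7566. Mertens estimate ln ln(73) + 0.2615 ≈ 1.7179.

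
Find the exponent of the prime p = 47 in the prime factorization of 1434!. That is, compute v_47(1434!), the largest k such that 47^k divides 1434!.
v_47(1434!) = 30

Legendre's formula: v_p(n!) = Σ_{k ≥ 1} ⌊n / p^k⌋. For p = 47, n = 1434, the terms are:
  ⌊1434/47^1⌋ = ⌊1434/47⌋ = 30
(the next term ⌊1434/47^2⌋ = 0, terminating the sum). Summing: v_47(1434!) = 30 = 30.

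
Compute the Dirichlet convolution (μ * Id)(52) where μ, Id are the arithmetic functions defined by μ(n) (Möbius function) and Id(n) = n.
(μ * Id)(52) = 24

Divisors of 52: [1, 2, 4, 13, 26, 52]. For each d | 52:
  d = 1: μ(1) · Id(52/1) = 1 · 52 = 52
  d = 2: μ(2) · Id(52/2) = -1 · 26 = -26
  d = 4: μ(4) · Id(52/4) = 0 · 13 = 0
  d = 13: μ(13) · Id(52/13) = -1 · 4 = -4
  d = 26: μ(26) · Id(52/26) = 1 · 2 = 2
  d = 52: μ(52) · Id(52/52) = 0 · 1 = 0
Summing: (μ * Id)(52) = 52 + -26 + 0 + -4 + 2 + 0 = 24.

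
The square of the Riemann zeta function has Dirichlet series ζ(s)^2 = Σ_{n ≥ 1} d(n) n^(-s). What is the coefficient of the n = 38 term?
d(38) = 4

ζ(s)^2 = (Σ 1/m^s)(Σ 1/k^s). The coefficient of 1/n^s in the product is the number of ordered pairs (m, k) with mk = n, which equals d(n). For n = 38, divisors are [1, 2, 19, 38], so d(38) = 4.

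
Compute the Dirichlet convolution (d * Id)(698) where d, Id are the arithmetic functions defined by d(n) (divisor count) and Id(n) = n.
(d * Id)(698) = 1404

Divisors of 698: [1, 2, 349, 698]. For each d | 698:
  d = 1: d(1) · Id(698/1) = 1 · 698 = 698
  d = 2: d(2) · Id(698/2) = 2 · 349 = 698
  d = 349: d(349) · Id(698/349) = 2 · 2 = 4
  d = 698: d(698) · Id(698/698) = 4 · 1 = 4
Summing: (d * Id)(698) = 698 + 698 + 4 + 4 = 1404.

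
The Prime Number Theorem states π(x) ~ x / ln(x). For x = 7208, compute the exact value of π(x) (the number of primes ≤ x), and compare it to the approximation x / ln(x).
π(7208) = 920;  x/ln(x) ≈ 811.44;  relative error ≈ 11.80%.

Directly count primes up to 7208: π(7208) = 920. The PNT approximation gives 7208/ln(7208) ≈ 7208/8.88295 ≈ 811.44. Relative error (π(x) − x/ln(x)) / π(x) ≈ 11.80%; the approximation is known to undercount slightly (Li(x) is a better estimate).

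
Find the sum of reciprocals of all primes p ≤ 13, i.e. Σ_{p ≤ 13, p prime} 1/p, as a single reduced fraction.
Σ 1/p = 40361/30030

π(13) = 6, so the primes ≤ 13 are [2, 3, 5, 7, 11, 13]. Summing 1/p over these primes: 40361/30030 ≈ 1.3440. Mertens estimate ln ln(13) + 0.2615 ≈ 1.2034.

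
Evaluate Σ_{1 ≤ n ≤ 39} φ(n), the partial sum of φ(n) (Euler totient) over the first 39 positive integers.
Σ_{n ≤ 39} φ(n) = 474

Compute φ(n) for each 1 ≤ n ≤ 39: φ(1) = 1, φ(2) = 1, φ(3) = 2, φ(4) = 2, φ(5) = 4, φ(6) = 2, φ(7) = 6, φ(8) = 4, φ(9) = 6, φ(10) = 4, φ(11) = 10, φ(12) = 4, φ(13) = 12, φ(14) = 6, φ(15) = 8, φ(16) = 8, φ(17) = 16, φ(18) = 6, φ(19) = 18, φ(20) = 8, φ(21) = 12, φ(22) = 10, φ(23) = 22, φ(24) = 8, φ(25) = 20, φ(26) = 12, φ(27) = 18, φ(28) = 12, φ(29) = 28, φ(30) = 8, φ(31) = 30, φ(32) = 16, φ(33) = 20, φ(34) = 16, φ(35) = 24, φ(36) = 12, φ(37) = 36, φ(38) = 18, φ(39) = 24. Summing all 39 values: 474. (Average order: Σ_{n ≤ x} φ(n) ~ (3/π²) x². For x = 39, (3/π²)·39² ≈ 462.33.)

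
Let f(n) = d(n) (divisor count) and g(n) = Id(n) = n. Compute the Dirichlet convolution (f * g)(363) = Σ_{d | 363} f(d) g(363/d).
(d * Id)(363) = 730

Divisors of 363: [1, 3, 11, 33, 121, 363]. For each d | 363:
  d = 1: d(1) · Id(363/1) = 1 · 363 = 363
  d = 3: d(3) · Id(363/3) = 2 · 121 = 242
  d = 11: d(11) · Id(363/11) = 2 · 33 = 66
  d = 33: d(33) · Id(363/33) = 4 · 11 = 44
  d = 121: d(121) · Id(363/121) = 3 · 3 = 9
  d = 363: d(363) · Id(363/363) = 6 · 1 = 6
Summing: (d * Id)(363) = 363 + 242 + 66 + 44 + 9 + 6 = 730.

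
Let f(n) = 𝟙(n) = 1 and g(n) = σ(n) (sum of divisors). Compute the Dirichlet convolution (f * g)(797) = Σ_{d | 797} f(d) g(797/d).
(𝟙 * σ)(797) = 799

Divisors of 797: [1, 797]. For each d | 797:
  d = 1: 𝟙(1) · σ(797/1) = 1 · 798 = 798
  d = 797: 𝟙(797) · σ(797/797) = 1 · 1 = 1
Summing: (𝟙 * σ)(797) = 798 + 1 = 799.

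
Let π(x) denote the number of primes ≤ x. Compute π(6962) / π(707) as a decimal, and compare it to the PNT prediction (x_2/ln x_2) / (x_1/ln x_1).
π(6962)/π(707) = 894/126 ≈ 7.0952;  PNT prediction ≈ 7.3018.

π(707) = 126 and π(6962) = 894, so π(6962)/π(707) ≈ 7.0952. The PNT-predicted ratio is (6962/ln(6962)) / (707/ln(707)) ≈ 7.3018. The two agree to within a few percent, as expected.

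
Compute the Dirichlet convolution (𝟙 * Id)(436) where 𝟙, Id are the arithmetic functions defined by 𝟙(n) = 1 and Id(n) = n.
(𝟙 * Id)(436) = 770

Divisors of 436: [1, 2, 4, 109, 218, 436]. For each d | 436:
  d = 1: 𝟙(1) · Id(436/1) = 1 · 436 = 436
  d = 2: 𝟙(2) · Id(436/2) = 1 · 218 = 218
  d = 4: 𝟙(4) · Id(436/4) = 1 · 109 = 109
  d = 109: 𝟙(109) · Id(436/109) = 1 · 4 = 4
  d = 218: 𝟙(218) · Id(436/218) = 1 · 2 = 2
  d = 436: 𝟙(436) · Id(436/436) = 1 · 1 = 1
Summing: (𝟙 * Id)(436) = 436 + 218 + 109 + 4 + 2 + 1 = 770.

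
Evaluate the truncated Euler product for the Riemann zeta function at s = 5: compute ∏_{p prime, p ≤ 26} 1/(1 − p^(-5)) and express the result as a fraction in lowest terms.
∏ = 582482264223124461788463317320875/561738592476112179351889397970176

The primes p ≤ 26 are [2, 3, 5, 7, 11, 13, 17, 19, 23]. For each prime, (1 − 1/p^5)^(-1) = p^5 / (p^5 − 1). The product is (1 − 1/2^5)^(-1), (1 − 1/3^5)^(-1), (1 − 1/5^5)^(-1), (1 − 1/7^5)^(-1), (1 − 1/11^5)^(-1), (1 − 1/13^5)^(-1), (1 − 1/17^5)^(-1), (1 − 1/19^5)^(-1), (1 − 1/23^5)^(-1) = ∏ p^5 / (p^5 − 1) = 582482264223124461788463317320875/561738592476112179351889397970176.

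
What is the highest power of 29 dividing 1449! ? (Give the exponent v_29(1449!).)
v_29(1449!) = 50

Legendre's formula: v_p(n!) = Σ_{k ≥ 1} ⌊n / p^k⌋. For p = 29, n = 1449, the terms are:
  ⌊1449/29^1⌋ = ⌊1449/29⌋ = 49
  ⌊1449/29^2⌋ = ⌊1449/841⌋ = 1
(the next term ⌊1449/29^3⌋ = 0, terminating the sum). Summing: v_29(1449!) = 49 + 1 = 50.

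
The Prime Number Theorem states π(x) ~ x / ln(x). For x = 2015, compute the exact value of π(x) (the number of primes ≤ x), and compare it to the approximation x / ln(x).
π(2015) = 305;  x/ln(x) ≈ 264.84;  relative error ≈ 13.17%.

Directly count primes up to 2015: π(2015) = 305. The PNT approximation gives 2015/ln(2015) ≈ 2015/7.60837 ≈ 264.84. Relative error (π(x) − x/ln(x)) / π(x) ≈ 13.17%; the approximation is known to undercount slightly (Li(x) is a better estimate).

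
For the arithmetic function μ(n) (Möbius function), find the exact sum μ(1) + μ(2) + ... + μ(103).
Σ_{n ≤ 103} μ(n) = -2

Compute μ(n) for each 1 ≤ n ≤ 103: μ(1) = 1, μ(2) = -1, μ(3) = -1, μ(4) = 0, μ(5) = -1, μ(6) = 1, μ(7) = -1, μ(8) = 0, μ(9) = 0, μ(10) = 1, μ(11) = -1, μ(12) = 0, μ(13) = -1, μ(14) = 1, μ(15) = 1, μ(16) = 0, μ(17) = -1, μ(18) = 0, μ(19) = -1, μ(20) = 0, μ(21) = 1, μ(22) = 1, μ(23) = -1, μ(24) = 0, μ(25) = 0, μ(26) = 1, μ(27) = 0, μ(28) = 0, μ(29) = -1, μ(30) = -1, μ(31) = -1, μ(32) = 0, μ(33) = 1, μ(34) = 1, μ(35) = 1, μ(36) = 0, μ(37) = -1, μ(38) = 1, μ(39) = 1, μ(40) = 0, μ(41) = -1, μ(42) = -1, μ(43) = -1, μ(44) = 0, μ(45) = 0, μ(46) = 1, μ(47) = -1, μ(48) = 0, μ(49) = 0, μ(50) = 0, μ(51) = 1, μ(52) = 0, μ(53) = -1, μ(54) = 0, μ(55) = 1, μ(56) = 0, μ(57) = 1, μ(58) = 1, μ(59) = -1, μ(60) = 0, μ(61) = -1, μ(62) = 1, μ(63) = 0, μ(64) = 0, μ(65) = 1, μ(66) = -1, μ(67) = -1, μ(68) = 0, μ(69) = 1, μ(70) = -1, μ(71) = -1, μ(72) = 0, μ(73) = -1, μ(74) = 1, μ(75) = 0, μ(76) = 0, μ(77) = 1, μ(78) = -1, μ(79) = -1, μ(80) = 0, μ(81) = 0, μ(82) = 1, μ(83) = -1, μ(84) = 0, μ(85) = 1, μ(86) = 1, μ(87) = 1, μ(88) = 0, μ(89) = -1, μ(90) = 0, μ(91) = 1, μ(92) = 0, μ(93) = 1, μ(94) = 1, μ(95) = 1, μ(96) = 0, μ(97) = -1, μ(98) = 0, μ(99) = 0, μ(100) = 0, μ(101) = -1, μ(102) = -1, μ(103) = -1. Summing all 103 values: -2. (Mertens function M(x) = Σ_{n ≤ x} μ(n); on average M(x) should be small (PNT ⟺ M(x) = o(x)).)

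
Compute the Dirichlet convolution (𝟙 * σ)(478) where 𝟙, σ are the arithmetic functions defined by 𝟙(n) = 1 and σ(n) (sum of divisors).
(𝟙 * σ)(478) = 964

Divisors of 478: [1, 2, 239, 478]. For each d | 478:
  d = 1: 𝟙(1) · σ(478/1) = 1 · 720 = 720
  d = 2: 𝟙(2) · σ(478/2) = 1 · 240 = 240
  d = 239: 𝟙(239) · σ(478/239) = 1 · 3 = 3
  d = 478: 𝟙(478) · σ(478/478) = 1 · 1 = 1
Summing: (𝟙 * σ)(478) = 720 + 240 + 3 + 1 = 964.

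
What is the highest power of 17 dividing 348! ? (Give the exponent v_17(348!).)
v_17(348!) = 21

Legendre's formula: v_p(n!) = Σ_{k ≥ 1} ⌊n / p^k⌋. For p = 17, n = 348, the terms are:
  ⌊348/17^1⌋ = ⌊348/17⌋ = 20
  ⌊348/17^2⌋ = ⌊348/289⌋ = 1
(the next term ⌊348/17^3⌋ = 0, terminating the sum). Summing: v_17(348!) = 20 + 1 = 21.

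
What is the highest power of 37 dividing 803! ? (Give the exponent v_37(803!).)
v_37(803!) = 21

Legendre's formula: v_p(n!) = Σ_{k ≥ 1} ⌊n / p^k⌋. For p = 37, n = 803, the terms are:
  ⌊803/37^1⌋ = ⌊803/37⌋ = 21
(the next term ⌊803/37^2⌋ = 0, terminating the sum). Summing: v_37(803!) = 21 = 21.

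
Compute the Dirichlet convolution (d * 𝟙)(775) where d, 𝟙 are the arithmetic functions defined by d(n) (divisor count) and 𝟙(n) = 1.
(d * 𝟙)(775) = 18

Divisors of 775: [1, 5, 25, 31, 155, 775]. For each d | 775:
  d = 1: d(1) · 𝟙(775/1) = 1 · 1 = 1
  d = 5: d(5) · 𝟙(775/5) = 2 · 1 = 2
  d = 25: d(25) · 𝟙(775/25) = 3 · 1 = 3
  d = 31: d(31) · 𝟙(775/31) = 2 · 1 = 2
  d = 155: d(155) · 𝟙(775/155) = 4 · 1 = 4
  d = 775: d(775) · 𝟙(775/775) = 6 · 1 = 6
Summing: (d * 𝟙)(775) = 1 + 2 + 3 + 2 + 4 + 6 = 18.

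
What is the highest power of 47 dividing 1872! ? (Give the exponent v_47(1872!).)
v_47(1872!) = 39

Legendre's formula: v_p(n!) = Σ_{k ≥ 1} ⌊n / p^k⌋. For p = 47, n = 1872, the terms are:
  ⌊1872/47^1⌋ = ⌊1872/47⌋ = 39
(the next term ⌊1872/47^2⌋ = 0, terminating the sum). Summing: v_47(1872!) = 39 = 39.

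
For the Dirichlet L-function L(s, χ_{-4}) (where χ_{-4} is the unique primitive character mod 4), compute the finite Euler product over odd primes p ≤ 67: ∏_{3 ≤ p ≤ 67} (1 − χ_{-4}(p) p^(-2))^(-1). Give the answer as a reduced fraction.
∏ = 186965264422467473784849459249589/204088016612535111254016000000000

The odd primes p ≤ 67 are [3, 5, 7, 11, 13, 17, 19, 23, 29, 31, 37, 41, 43, 47, 53, 59, 61, 67]. For each, χ(p) = 1 if p ≡ 1 mod 4, χ(p) = −1 if p ≡ 3 mod 4. Taking (1 − χ(p)/p^2)^(-1) = p^2/(p^2 − χ(p)): (1 − (-1)/3^2)^(-1) · (1 − (1)/5^2)^(-1) · (1 − (-1)/7^2)^(-1) · (1 − (-1)/11^2)^(-1) · (1 − (1)/13^2)^(-1) · (1 − (1)/17^2)^(-1) · (1 − (-1)/19^2)^(-1) · (1 − (-1)/23^2)^(-1) · (1 − (1)/29^2)^(-1) · (1 − (-1)/31^2)^(-1) · (1 − (1)/37^2)^(-1) · (1 − (1)/41^2)^(-1) · (1 − (-1)/43^2)^(-1) · (1 − (-1)/47^2)^(-1) · (1 − (1)/53^2)^(-1) · (1 − (-1)/59^2)^(-1) · (1 − (1)/61^2)^(-1) · (1 − (-1)/67^2)^(-1) = 186965264422467473784849459249589/204088016612535111254016000000000.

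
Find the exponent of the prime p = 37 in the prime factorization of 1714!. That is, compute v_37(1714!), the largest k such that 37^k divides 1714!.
v_37(1714!) = 47

Legendre's formula: v_p(n!) = Σ_{k ≥ 1} ⌊n / p^k⌋. For p = 37, n = 1714, the terms are:
  ⌊1714/37^1⌋ = ⌊1714/37⌋ = 46
  ⌊1714/37^2⌋ = ⌊1714/1369⌋ = 1
(the next term ⌊1714/37^3⌋ = 0, terminating the sum). Summing: v_37(1714!) = 46 + 1 = 47.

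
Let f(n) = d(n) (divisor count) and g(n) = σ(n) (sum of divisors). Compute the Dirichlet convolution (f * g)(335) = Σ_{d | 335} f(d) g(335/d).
(d * σ)(335) = 560

Divisors of 335: [1, 5, 67, 335]. For each d | 335:
  d = 1: d(1) · σ(335/1) = 1 · 408 = 408
  d = 5: d(5) · σ(335/5) = 2 · 68 = 136
  d = 67: d(67) · σ(335/67) = 2 · 6 = 12
  d = 335: d(335) · σ(335/335) = 4 · 1 = 4
Summing: (d * σ)(335) = 408 + 136 + 12 + 4 = 560.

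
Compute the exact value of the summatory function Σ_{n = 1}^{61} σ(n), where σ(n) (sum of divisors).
Σ_{n ≤ 61} σ(n) = 3076

Compute σ(n) for each 1 ≤ n ≤ 61: σ(1) = 1, σ(2) = 3, σ(3) = 4, σ(4) = 7, σ(5) = 6, σ(6) = 12, σ(7) = 8, σ(8) = 15, σ(9) = 13, σ(10) = 18, σ(11) = 12, σ(12) = 28, σ(13) = 14, σ(14) = 24, σ(15) = 24, σ(16) = 31, σ(17) = 18, σ(18) = 39, σ(19) = 20, σ(20) = 42, σ(21) = 32, σ(22) = 36, σ(23) = 24, σ(24) = 60, σ(25) = 31, σ(26) = 42, σ(27) = 40, σ(28) = 56, σ(29) = 30, σ(30) = 72, σ(31) = 32, σ(32) = 63, σ(33) = 48, σ(34) = 54, σ(35) = 48, σ(36) = 91, σ(37) = 38, σ(38) = 60, σ(39) = 56, σ(40) = 90, σ(41) = 42, σ(42) = 96, σ(43) = 44, σ(44) = 84, σ(45) = 78, σ(46) = 72, σ(47) = 48, σ(48) = 124, σ(49) = 57, σ(50) = 93, σ(51) = 72, σ(52) = 98, σ(53) = 54, σ(54) = 120, σ(55) = 72, σ(56) = 120, σ(57) = 80, σ(58) = 90, σ(59) = 60, σ(60) = 168, σ(61) = 62. Summing all 61 values: 3076. (Average order: Σ_{n ≤ x} σ(n) ~ (π²/12) x². For x = 61, (π²/12)·61² ≈ 3060.40.)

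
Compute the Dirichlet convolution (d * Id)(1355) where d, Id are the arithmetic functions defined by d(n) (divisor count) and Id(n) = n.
(d * Id)(1355) = 1911

Divisors of 1355: [1, 5, 271, 1355]. For each d | 1355:
  d = 1: d(1) · Id(1355/1) = 1 · 1355 = 1355
  d = 5: d(5) · Id(1355/5) = 2 · 271 = 542
  d = 271: d(271) · Id(1355/271) = 2 · 5 = 10
  d = 1355: d(1355) · Id(1355/1355) = 4 · 1 = 4
Summing: (d * Id)(1355) = 1355 + 542 + 10 + 4 = 1911.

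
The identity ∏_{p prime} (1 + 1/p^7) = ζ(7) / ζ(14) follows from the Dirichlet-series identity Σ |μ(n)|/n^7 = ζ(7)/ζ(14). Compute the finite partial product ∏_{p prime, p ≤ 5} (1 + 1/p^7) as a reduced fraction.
∏ = 306266941/303750000

The primes p ≤ 5 are [2, 3, 5]. For each, (1 + 1/p^7) = (p^7 + 1)/p^7. Multiplying these fractions over p ∈ [2, 3, 5] gives 306266941/303750000. (In the limit P → ∞ this tends to ζ(7)/ζ(14).)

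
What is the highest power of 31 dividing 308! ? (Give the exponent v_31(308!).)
v_31(308!) = 9

Legendre's formula: v_p(n!) = Σ_{k ≥ 1} ⌊n / p^k⌋. For p = 31, n = 308, the terms are:
  ⌊308/31^1⌋ = ⌊308/31⌋ = 9
(the next term ⌊308/31^2⌋ = 0, terminating the sum). Summing: v_31(308!) = 9 = 9.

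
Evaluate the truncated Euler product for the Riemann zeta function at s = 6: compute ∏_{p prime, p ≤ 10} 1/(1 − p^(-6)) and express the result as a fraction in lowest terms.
∏ = 5359375/5268016

The primes p ≤ 10 are [2, 3, 5, 7]. For each prime, (1 − 1/p^6)^(-1) = p^6 / (p^6 − 1). The product is (1 − 1/2^6)^(-1), (1 − 1/3^6)^(-1), (1 − 1/5^6)^(-1), (1 − 1/7^6)^(-1) = ∏ p^6 / (p^6 − 1) = 5359375/5268016.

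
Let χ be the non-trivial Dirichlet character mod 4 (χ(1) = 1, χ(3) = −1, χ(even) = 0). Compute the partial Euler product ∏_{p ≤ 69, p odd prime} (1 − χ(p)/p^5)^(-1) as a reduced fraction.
∏ = 37979204647637350516760877329690181347337250286656304892593349955377546774080367593893487696930042429/38125690090169221251718118687086971940856605396725095947148046662410194981822835725803035469807616000

The odd primes p ≤ 69 are [3, 5, 7, 11, 13, 17, 19, 23, 29, 31, 37, 41, 43, 47, 53, 59, 61, 67]. For each, χ(p) = 1 if p ≡ 1 mod 4, χ(p) = −1 if p ≡ 3 mod 4. Taking (1 − χ(p)/p^5)^(-1) = p^5/(p^5 − χ(p)): (1 − (-1)/3^5)^(-1) · (1 − (1)/5^5)^(-1) · (1 − (-1)/7^5)^(-1) · (1 − (-1)/11^5)^(-1) · (1 − (1)/13^5)^(-1) · (1 − (1)/17^5)^(-1) · (1 − (-1)/19^5)^(-1) · (1 − (-1)/23^5)^(-1) · (1 − (1)/29^5)^(-1) · (1 − (-1)/31^5)^(-1) · (1 − (1)/37^5)^(-1) · (1 − (1)/41^5)^(-1) · (1 − (-1)/43^5)^(-1) · (1 − (-1)/47^5)^(-1) · (1 − (1)/53^5)^(-1) · (1 − (-1)/59^5)^(-1) · (1 − (1)/61^5)^(-1) · (1 − (-1)/67^5)^(-1) = 37979204647637350516760877329690181347337250286656304892593349955377546774080367593893487696930042429/38125690090169221251718118687086971940856605396725095947148046662410194981822835725803035469807616000.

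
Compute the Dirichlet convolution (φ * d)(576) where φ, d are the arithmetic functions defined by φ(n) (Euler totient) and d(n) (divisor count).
(φ * d)(576) = 1651

Divisors of 576: [1, 2, 3, 4, 6, 8, 9, 12, 16, 18, 24, 32, 36, 48, 64, 72, 96, 144, 192, 288, 576]. For each d | 576:
  d = 1: φ(1) · d(576/1) = 1 · 21 = 21
  d = 2: φ(2) · d(576/2) = 1 · 18 = 18
  d = 3: φ(3) · d(576/3) = 2 · 14 = 28
  d = 4: φ(4) · d(576/4) = 2 · 15 = 30
  d = 6: φ(6) · d(576/6) = 2 · 12 = 24
  d = 8: φ(8) · d(576/8) = 4 · 12 = 48
  d = 9: φ(9) · d(576/9) = 6 · 7 = 42
  d = 12: φ(12) · d(576/12) = 4 · 10 = 40
  d = 16: φ(16) · d(576/16) = 8 · 9 = 72
  d = 18: φ(18) · d(576/18) = 6 · 6 = 36
  d = 24: φ(24) · d(576/24) = 8 · 8 = 64
  d = 32: φ(32) · d(576/32) = 16 · 6 = 96
  d = 36: φ(36) · d(576/36) = 12 · 5 = 60
  d = 48: φ(48) · d(576/48) = 16 · 6 = 96
  d = 64: φ(64) · d(576/64) = 32 · 3 = 96
  d = 72: φ(72) · d(576/72) = 24 · 4 = 96
  d = 96: φ(96) · d(576/96) = 32 · 4 = 128
  d = 144: φ(144) · d(576/144) = 48 · 3 = 144
  d = 192: φ(192) · d(576/192) = 64 · 2 = 128
  d = 288: φ(288) · d(576/288) = 96 · 2 = 192
  d = 576: φ(576) · d(576/576) = 192 · 1 = 192
Summing: (φ * d)(576) = 21 + 18 + 28 + 30 + 24 + 48 + 42 + 40 + 72 + 36 + 64 + 96 + 60 + 96 + 96 + 96 + 128 + 144 + 128 + 192 + 192 = 1651.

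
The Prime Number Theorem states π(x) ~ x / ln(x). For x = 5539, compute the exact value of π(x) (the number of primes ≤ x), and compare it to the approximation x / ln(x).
π(5539) = 732;  x/ln(x) ≈ 642.61;  relative error ≈ 12.21%.

Directly count primes up to 5539: π(5539) = 732. The PNT approximation gives 5539/ln(5539) ≈ 5539/8.61957 ≈ 642.61. Relative error (π(x) − x/ln(x)) / π(x) ≈ 12.21%; the approximation is known to undercount slightly (Li(x) is a better estimate).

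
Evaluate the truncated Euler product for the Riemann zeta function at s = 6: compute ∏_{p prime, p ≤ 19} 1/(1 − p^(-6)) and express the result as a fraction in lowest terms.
∏ = 99475806666511821483705625/97780003061374251090837504

The primes p ≤ 19 are [2, 3, 5, 7, 11, 13, 17, 19]. For each prime, (1 − 1/p^6)^(-1) = p^6 / (p^6 − 1). The product is (1 − 1/2^6)^(-1), (1 − 1/3^6)^(-1), (1 − 1/5^6)^(-1), (1 − 1/7^6)^(-1), (1 − 1/11^6)^(-1), (1 − 1/13^6)^(-1), (1 − 1/17^6)^(-1), (1 − 1/19^6)^(-1) = ∏ p^6 / (p^6 − 1) = 99475806666511821483705625/97780003061374251090837504.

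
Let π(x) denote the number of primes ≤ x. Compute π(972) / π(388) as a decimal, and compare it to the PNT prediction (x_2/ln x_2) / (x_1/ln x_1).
π(972)/π(388) = 164/76 ≈ 2.1579;  PNT prediction ≈ 2.1707.

π(388) = 76 and π(972) = 164, so π(972)/π(388) ≈ 2.1579. The PNT-predicted ratio is (972/ln(972)) / (388/ln(388)) ≈ 2.1707. The two agree to within a few percent, as expected.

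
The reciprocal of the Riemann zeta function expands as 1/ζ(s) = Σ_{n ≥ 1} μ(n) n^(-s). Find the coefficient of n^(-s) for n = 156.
μ(156) = 0

Factor n = 156 = 2^2 · 3 · 13. μ(n) = 0 if any exponent ≥ 2 (not squarefree); otherwise μ(n) = (−1)^{ω(n)} where ω(n) is the number of distinct prime factors. Applying: μ(156) = 0.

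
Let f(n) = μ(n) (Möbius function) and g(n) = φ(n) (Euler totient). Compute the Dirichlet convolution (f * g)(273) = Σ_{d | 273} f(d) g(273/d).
(μ * φ)(273) = 55

Divisors of 273: [1, 3, 7, 13, 21, 39, 91, 273]. For each d | 273:
  d = 1: μ(1) · φ(273/1) = 1 · 144 = 144
  d = 3: μ(3) · φ(273/3) = -1 · 72 = -72
  d = 7: μ(7) · φ(273/7) = -1 · 24 = -24
  d = 13: μ(13) · φ(273/13) = -1 · 12 = -12
  d = 21: μ(21) · φ(273/21) = 1 · 12 = 12
  d = 39: μ(39) · φ(273/39) = 1 · 6 = 6
  d = 91: μ(91) · φ(273/91) = 1 · 2 = 2
  d = 273: μ(273) · φ(273/273) = -1 · 1 = -1
Summing: (μ * φ)(273) = 144 + -72 + -24 + -12 + 12 + 6 + 2 + -1 = 55.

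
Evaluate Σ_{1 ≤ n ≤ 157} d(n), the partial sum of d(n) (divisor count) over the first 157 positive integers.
Σ_{n ≤ 157} d(n) = 822

Compute d(n) for each 1 ≤ n ≤ 157: d(1) = 1, d(2) = 2, d(3) = 2, d(4) = 3, d(5) = 2, d(6) = 4, d(7) = 2, d(8) = 4, d(9) = 3, d(10) = 4, d(11) = 2, d(12) = 6, d(13) = 2, d(14) = 4, d(15) = 4, d(16) = 5, d(17) = 2, d(18) = 6, d(19) = 2, d(20) = 6, d(21) = 4, d(22) = 4, d(23) = 2, d(24) = 8, d(25) = 3, d(26) = 4, d(27) = 4, d(28) = 6, d(29) = 2, d(30) = 8, d(31) = 2, d(32) = 6, d(33) = 4, d(34) = 4, d(35) = 4, d(36) = 9, d(37) = 2, d(38) = 4, d(39) = 4, d(40) = 8, d(41) = 2, d(42) = 8, d(43) = 2, d(44) = 6, d(45) = 6, d(46) = 4, d(47) = 2, d(48) = 10, d(49) = 3, d(50) = 6, d(51) = 4, d(52) = 6, d(53) = 2, d(54) = 8, d(55) = 4, d(56) = 8, d(57) = 4, d(58) = 4, d(59) = 2, d(60) = 12, d(61) = 2, d(62) = 4, d(63) = 6, d(64) = 7, d(65) = 4, d(66) = 8, d(67) = 2, d(68) = 6, d(69) = 4, d(70) = 8, d(71) = 2, d(72) = 12, d(73) = 2, d(74) = 4, d(75) = 6, d(76) = 6, d(77) = 4, d(78) = 8, d(79) = 2, d(80) = 10, d(81) = 5, d(82) = 4, d(83) = 2, d(84) = 12, d(85) = 4, d(86) = 4, d(87) = 4, d(88) = 8, d(89) = 2, d(90) = 12, d(91) = 4, d(92) = 6, d(93) = 4, d(94) = 4, d(95) = 4, d(96) = 12, d(97) = 2, d(98) = 6, d(99) = 6, d(100) = 9, d(101) = 2, d(102) = 8, d(103) = 2, d(104) = 8, d(105) = 8, d(106) = 4, d(107) = 2, d(108) = 12, d(109) = 2, d(110) = 8, d(111) = 4, d(112) = 10, d(113) = 2, d(114) = 8, d(115) = 4, d(116) = 6, d(117) = 6, d(118) = 4, d(119) = 4, d(120) = 16, d(121) = 3, d(122) = 4, d(123) = 4, d(124) = 6, d(125) = 4, d(126) = 12, d(127) = 2, d(128) = 8, d(129) = 4, d(130) = 8, d(131) = 2, d(132) = 12, d(133) = 4, d(134) = 4, d(135) = 8, d(136) = 8, d(137) = 2, d(138) = 8, d(139) = 2, d(140) = 12, d(141) = 4, d(142) = 4, d(143) = 4, d(144) = 15, d(145) = 4, d(146) = 4, d(147) = 6, d(148) = 6, d(149) = 2, d(150) = 12, d(151) = 2, d(152) = 8, d(153) = 6, d(154) = 8, d(155) = 4, d(156) = 12, d(157) = 2. Summing all 157 values: 822. (Dirichlet's divisor formula: Σ_{n ≤ x} d(n) = x ln(x) + (2γ − 1) x + O(√x). For x = 157, the asymptotic estimate is ≈ 818.08.)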